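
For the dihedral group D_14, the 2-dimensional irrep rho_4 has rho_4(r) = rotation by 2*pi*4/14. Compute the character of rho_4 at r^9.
chi_{rho_4}(r^9) = 2*cos(2*pi*4*9/14) = -2*cos(pi/7)

Proof sketch: rho_4(r^9) is rotation by angle 2*pi*4*9/14, whose trace is 2*cos(2*pi*4*9/14) = -2*cos(pi/7).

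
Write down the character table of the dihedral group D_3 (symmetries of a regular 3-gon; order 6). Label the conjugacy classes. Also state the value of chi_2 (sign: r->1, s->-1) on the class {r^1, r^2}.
Conjugacy classes: {e} of size 1, {r^1, r^2} of size 2, {s, sr, ..., sr^2} of size 3.
Character table:
  irrep \ class              {e} (size 1)  {r^1, r^2} (size 2)  {s, sr, ..., sr^2} (size 3)
  chi_1 (triv)               1             1                    1                          
  chi_2 (sign: r->1, s->-1)  1             1                    -1                         
  chi_3 (2d, j=1)            2             -1                   0                          

Spot check: chi_2 (sign: r->1, s->-1) on {r^1, r^2} = 1.

Solution. D_3 has order 2*3 = 6 with 3 conjugacy classes, hence 3 irreducibles. Sum of squared dims 1 + 1 + 4 = 6 = |G|. Linear characters come from the abelianisation; the 2-dimensional irreps have character r^k -> 2*cos(2*pi*j*k/3), reflections -> 0.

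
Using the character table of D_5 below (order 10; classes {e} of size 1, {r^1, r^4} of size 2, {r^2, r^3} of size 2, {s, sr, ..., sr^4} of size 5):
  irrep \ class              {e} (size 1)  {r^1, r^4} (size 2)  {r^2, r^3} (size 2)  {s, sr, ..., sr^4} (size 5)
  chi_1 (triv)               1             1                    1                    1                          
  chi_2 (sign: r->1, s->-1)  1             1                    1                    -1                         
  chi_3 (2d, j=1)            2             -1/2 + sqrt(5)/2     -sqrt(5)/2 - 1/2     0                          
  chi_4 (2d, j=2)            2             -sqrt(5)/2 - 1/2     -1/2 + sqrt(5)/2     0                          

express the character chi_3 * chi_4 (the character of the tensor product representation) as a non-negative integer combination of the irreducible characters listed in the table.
chi_3 tensor chi_4 = chi_3 + chi_4 (all other irreducibles have multiplicity 0).

Justification: The character of a tensor product is the pointwise product (chi_3 * chi_4)(C) = chi_3(C) * chi_4(C):
  {e}: (2)*(2), {r^1, r^4}: (-1/2 + sqrt(5)/2)*(-sqrt(5)/2 - 1/2), {r^2, r^3}: (-sqrt(5)/2 - 1/2)*(-1/2 + sqrt(5)/2), {s, sr, ..., sr^4}: (0)*(0)
so (chi_3 * chi_4) takes values
  {e} -> 4, {r^1, r^4} -> -1, {r^2, r^3} -> -1, {s, sr, ..., sr^4} -> 0.
Now take the inner product of this character with each irreducible chi from the table, <chi_3*chi_4, chi> = (1/10) sum_C |C| (chi_3*chi_4)(C) conj(chi(C)):
  <chi_3*chi_4, chi_1> = (1/10)[1*(4)*conj(1) + 2*(-1)*conj(1) + 2*(-1)*conj(1) + 5*(0)*conj(1)]
      = (1/10)[(4) + (-2) + (-2) + (0)] = 0/10 = 0
  <chi_3*chi_4, chi_2> = (1/10)[1*(4)*conj(1) + 2*(-1)*conj(1) + 2*(-1)*conj(1) + 5*(0)*conj(-1)]
      = (1/10)[(4) + (-2) + (-2) + (0)] = 0/10 = 0
  <chi_3*chi_4, chi_3> = (1/10)[1*(4)*conj(2) + 2*(-1)*conj(-1/2 + sqrt(5)/2) + 2*(-1)*conj(-sqrt(5)/2 - 1/2) + 5*(0)*conj(0)]
      = (1/10)[(8) + (1 - sqrt(5)) + (1 + sqrt(5)) + (0)] = 10/10 = 1
  <chi_3*chi_4, chi_4> = (1/10)[1*(4)*conj(2) + 2*(-1)*conj(-sqrt(5)/2 - 1/2) + 2*(-1)*conj(-1/2 + sqrt(5)/2) + 5*(0)*conj(0)]
      = (1/10)[(8) + (1 + sqrt(5)) + (1 - sqrt(5)) + (0)] = 10/10 = 1
Hence the multiplicities are chi_3: 1, chi_4: 1. Dimension check: dim(chi_3)*dim(chi_4) = 2*2 = 4 and sum (mult * dim) = 1*2 + 1*2 = 4.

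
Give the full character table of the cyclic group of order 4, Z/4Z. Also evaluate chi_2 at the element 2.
Character table of Z/4Z (irreps indexed chi_0,...,chi_3 with chi_k(m) = zeta_4^(k*m), zeta_4 = exp(2*pi*i/4)):
  irrep \ class  {0} (size 1)  {1} (size 1)  {2} (size 1)  {3} (size 1)
  chi_0          1             1             1             1           
  chi_1          1             I             -1            -I          
  chi_2          1             -1            1             -1          
  chi_3          1             -I            -1            I           

Spot check: chi_2(2) = zeta_4^(2*2) = zeta_4^4 = 1.

Working: Z/4Z is abelian, so all 4 irreducible complex representations are 1-dimensional. They are given by chi_k(m) = zeta_4^(k*m) for k = 0,...,3. Row orthogonality: sum_m chi_k(m) conj(chi_l(m)) = 4 * [k = l].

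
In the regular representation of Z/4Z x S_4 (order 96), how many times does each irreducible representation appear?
Each irreducible V_i of dimension d_i appears with multiplicity d_i, i.e. rho_reg = (direct sum over all irreducibles V_i) d_i V_i. The irreducible dimensions for Z/4Z x S_4 are 1, 1, 1, 1, 1, 1, 1, 1, 2, 2, 2, 2, 3, 3, 3, 3, 3, 3, 3, 3: 8 irreducibles of dimension 1, each with multiplicity 1; 4 irreducibles of dimension 2, each with multiplicity 2; 8 irreducibles of dimension 3, each with multiplicity 3. Total dimension 8*1*1 + 4*2*2 + 8*3*3 = 96 = |G|.

Justification: General theorem: in the regular representation of a finite group G, each irreducible appears with multiplicity equal to its dimension. Check: dim(rho_reg) = sum d_i^2 = 1 + 1 + 1 + 1 + 1 + 1 + 1 + 1 + 4 + 4 + 4 + 4 + 9 + 9 + 9 + 9 + 9 + 9 + 9 + 9 = 96 = |G|.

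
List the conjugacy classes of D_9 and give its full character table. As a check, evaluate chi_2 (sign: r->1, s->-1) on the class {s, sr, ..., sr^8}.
Conjugacy classes: {e} of size 1, {r^1, r^8} of size 2, {r^2, r^7} of size 2, {r^3, r^6} of size 2, {r^4, r^5} of size 2, {s, sr, ..., sr^8} of size 9.
Character table:
  irrep \ class              {e} (size 1)  {r^1, r^8} (size 2)  {r^2, r^7} (size 2)  {r^3, r^6} (size 2)  {r^4, r^5} (size 2)  {s, sr, ..., sr^8} (size 9)
  chi_1 (triv)               1             1                    1                    1                    1                    1                          
  chi_2 (sign: r->1, s->-1)  1             1                    1                    1                    1                    -1                         
  chi_3 (2d, j=1)            2             2*cos(2*pi/9)        2*cos(4*pi/9)        -1                   -2*cos(pi/9)         0                          
  chi_4 (2d, j=2)            2             2*cos(4*pi/9)        -2*cos(pi/9)         -1                   2*cos(2*pi/9)        0                          
  chi_5 (2d, j=3)            2             -1                   -1                   2                    -1                   0                          
  chi_6 (2d, j=4)            2             -2*cos(pi/9)         2*cos(2*pi/9)        -1                   2*cos(4*pi/9)        0                          

Spot check: chi_2 (sign: r->1, s->-1) on {s, sr, ..., sr^8} = -1.

Derivation: D_9 has order 2*9 = 18 with 6 conjugacy classes, hence 6 irreducibles. Sum of squared dims 1 + 1 + 4 + 4 + 4 + 4 = 18 = |G|. Linear characters come from the abelianisation; the 2-dimensional irreps have character r^k -> 2*cos(2*pi*j*k/9), reflections -> 0.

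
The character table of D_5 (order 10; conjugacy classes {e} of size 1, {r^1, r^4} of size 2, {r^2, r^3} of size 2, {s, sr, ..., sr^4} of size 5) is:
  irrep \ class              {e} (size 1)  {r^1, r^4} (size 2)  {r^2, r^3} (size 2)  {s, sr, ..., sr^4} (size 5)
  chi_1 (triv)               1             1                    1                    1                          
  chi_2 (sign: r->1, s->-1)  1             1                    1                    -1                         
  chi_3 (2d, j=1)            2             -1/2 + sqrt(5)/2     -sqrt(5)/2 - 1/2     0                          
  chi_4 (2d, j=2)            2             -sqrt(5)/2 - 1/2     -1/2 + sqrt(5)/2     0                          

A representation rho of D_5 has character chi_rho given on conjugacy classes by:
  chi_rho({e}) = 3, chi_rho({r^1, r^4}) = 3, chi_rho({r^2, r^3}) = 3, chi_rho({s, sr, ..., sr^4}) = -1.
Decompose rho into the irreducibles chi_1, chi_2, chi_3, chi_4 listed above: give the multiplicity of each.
Multiplicities: chi_1: 1, chi_2: 2, chi_3: 0, chi_4: 0.

Justification: Use <chi_rho, chi> = (1/|G|) sum_C |C| * chi_rho(C) * conj(chi(C)) with |G| = 10 for each irreducible chi in the table:
  <chi_rho, chi_1> = (1/10)[1*(3)*conj(1) + 2*(3)*conj(1) + 2*(3)*conj(1) + 5*(-1)*conj(1)]
      = (1/10)[(3) + (6) + (6) + (-5)] = 10/10 = 1
  <chi_rho, chi_2> = (1/10)[1*(3)*conj(1) + 2*(3)*conj(1) + 2*(3)*conj(1) + 5*(-1)*conj(-1)]
      = (1/10)[(3) + (6) + (6) + (5)] = 20/10 = 2
  <chi_rho, chi_3> = (1/10)[1*(3)*conj(2) + 2*(3)*conj(-1/2 + sqrt(5)/2) + 2*(3)*conj(-sqrt(5)/2 - 1/2) + 5*(-1)*conj(0)]
      = (1/10)[(6) + (-3 + 3*sqrt(5)) + (-3*sqrt(5) - 3) + (0)] = 0/10 = 0
  <chi_rho, chi_4> = (1/10)[1*(3)*conj(2) + 2*(3)*conj(-sqrt(5)/2 - 1/2) + 2*(3)*conj(-1/2 + sqrt(5)/2) + 5*(-1)*conj(0)]
      = (1/10)[(6) + (-3*sqrt(5) - 3) + (-3 + 3*sqrt(5)) + (0)] = 0/10 = 0
Dimension check: dim(rho) = sum (mult * dim) = 1*1 + 2*1 + 0*2 + 0*2 = 3 = chi_rho(e) = 3.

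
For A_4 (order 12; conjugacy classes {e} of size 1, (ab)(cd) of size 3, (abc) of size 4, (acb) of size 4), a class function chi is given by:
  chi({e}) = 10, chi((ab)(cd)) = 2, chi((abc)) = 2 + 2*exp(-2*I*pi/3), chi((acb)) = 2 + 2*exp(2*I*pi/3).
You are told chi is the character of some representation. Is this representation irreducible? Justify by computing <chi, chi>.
Not irreducible (reducible): <chi, chi> = 12 > 1.

Solution. <chi, chi> = (1/|G|) sum_C |C| * |chi(C)|^2 = (1/12)[1*|10|^2 + 3*|2|^2 + 4*|2 + 2*exp(-2*I*pi/3)|^2 + 4*|2 + 2*exp(2*I*pi/3)|^2]
  = (1/12)[(100) + (12) + (16) + (16)] = 144/12 = 12.
(Exp terms are combined using exp(i*s)*conj(exp(i*t)) = exp(i*(s-t)), and sums of them are collapsed using the identity that for every m > 1 the m distinct m-th roots of unity sum to 0, e.g. 1 + exp(2*I*pi/3) + exp(-2*I*pi/3) = 0.)
A character is irreducible iff <chi, chi> = 1, so this representation is reducible.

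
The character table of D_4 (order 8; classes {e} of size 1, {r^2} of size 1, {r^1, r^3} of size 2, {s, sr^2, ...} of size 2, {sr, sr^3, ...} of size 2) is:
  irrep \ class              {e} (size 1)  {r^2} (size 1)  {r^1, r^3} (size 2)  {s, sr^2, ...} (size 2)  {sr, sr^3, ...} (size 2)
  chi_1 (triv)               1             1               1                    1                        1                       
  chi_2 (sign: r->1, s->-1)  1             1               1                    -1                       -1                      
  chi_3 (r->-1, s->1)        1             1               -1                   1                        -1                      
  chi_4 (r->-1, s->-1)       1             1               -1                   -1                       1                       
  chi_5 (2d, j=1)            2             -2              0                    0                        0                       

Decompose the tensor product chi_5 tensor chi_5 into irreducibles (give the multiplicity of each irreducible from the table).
chi_5 tensor chi_5 = chi_1 + chi_2 + chi_3 + chi_4 (all other irreducibles have multiplicity 0).

Justification: The character of a tensor product is the pointwise product (chi_5 * chi_5)(C) = chi_5(C) * chi_5(C):
  {e}: (2)*(2), {r^2}: (-2)*(-2), {r^1, r^3}: (0)*(0), {s, sr^2, ...}: (0)*(0), {sr, sr^3, ...}: (0)*(0)
so (chi_5 * chi_5) takes values
  {e} -> 4, {r^2} -> 4, {r^1, r^3} -> 0, {s, sr^2, ...} -> 0, {sr, sr^3, ...} -> 0.
Now take the inner product of this character with each irreducible chi from the table, <chi_5*chi_5, chi> = (1/8) sum_C |C| (chi_5*chi_5)(C) conj(chi(C)):
  <chi_5*chi_5, chi_1> = (1/8)[1*(4)*conj(1) + 1*(4)*conj(1) + 2*(0)*conj(1) + 2*(0)*conj(1) + 2*(0)*conj(1)]
      = (1/8)[(4) + (4) + (0) + (0) + (0)] = 8/8 = 1
  <chi_5*chi_5, chi_2> = (1/8)[1*(4)*conj(1) + 1*(4)*conj(1) + 2*(0)*conj(1) + 2*(0)*conj(-1) + 2*(0)*conj(-1)]
      = (1/8)[(4) + (4) + (0) + (0) + (0)] = 8/8 = 1
  <chi_5*chi_5, chi_3> = (1/8)[1*(4)*conj(1) + 1*(4)*conj(1) + 2*(0)*conj(-1) + 2*(0)*conj(1) + 2*(0)*conj(-1)]
      = (1/8)[(4) + (4) + (0) + (0) + (0)] = 8/8 = 1
  <chi_5*chi_5, chi_4> = (1/8)[1*(4)*conj(1) + 1*(4)*conj(1) + 2*(0)*conj(-1) + 2*(0)*conj(-1) + 2*(0)*conj(1)]
      = (1/8)[(4) + (4) + (0) + (0) + (0)] = 8/8 = 1
  <chi_5*chi_5, chi_5> = (1/8)[1*(4)*conj(2) + 1*(4)*conj(-2) + 2*(0)*conj(0) + 2*(0)*conj(0) + 2*(0)*conj(0)]
      = (1/8)[(8) + (-8) + (0) + (0) + (0)] = 0/8 = 0
Hence the multiplicities are chi_1: 1, chi_2: 1, chi_3: 1, chi_4: 1. Dimension check: dim(chi_5)*dim(chi_5) = 2*2 = 4 and sum (mult * dim) = 1*1 + 1*1 + 1*1 + 1*1 = 4.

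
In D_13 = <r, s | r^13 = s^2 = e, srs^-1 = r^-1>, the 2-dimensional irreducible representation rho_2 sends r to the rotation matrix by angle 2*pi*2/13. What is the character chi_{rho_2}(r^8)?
chi_{rho_2}(r^8) = 2*cos(2*pi*2*8/13) = 2*cos(32*pi/13)

Why: rho_2(r^8) is rotation by angle 2*pi*2*8/13, whose trace is 2*cos(2*pi*2*8/13) = 2*cos(32*pi/13).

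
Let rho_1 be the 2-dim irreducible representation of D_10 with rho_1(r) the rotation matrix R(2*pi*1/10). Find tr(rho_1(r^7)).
chi_{rho_1}(r^7) = 2*cos(2*pi*1*7/10) = 1/2 - sqrt(5)/2

Reasoning: rho_1(r^7) is rotation by angle 2*pi*1*7/10, whose trace is 2*cos(2*pi*1*7/10) = 1/2 - sqrt(5)/2.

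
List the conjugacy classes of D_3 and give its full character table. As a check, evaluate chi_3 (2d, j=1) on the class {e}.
Conjugacy classes: {e} of size 1, {r^1, r^2} of size 2, {s, sr, ..., sr^2} of size 3.
Character table:
  irrep \ class              {e} (size 1)  {r^1, r^2} (size 2)  {s, sr, ..., sr^2} (size 3)
  chi_1 (triv)               1             1                    1                          
  chi_2 (sign: r->1, s->-1)  1             1                    -1                         
  chi_3 (2d, j=1)            2             -1                   0                          

Spot check: chi_3 (2d, j=1) on {e} = 2.

Argument: D_3 has order 2*3 = 6 with 3 conjugacy classes, hence 3 irreducibles. Sum of squared dims 1 + 1 + 4 = 6 = |G|. Linear characters come from the abelianisation; the 2-dimensional irreps have character r^k -> 2*cos(2*pi*j*k/3), reflections -> 0.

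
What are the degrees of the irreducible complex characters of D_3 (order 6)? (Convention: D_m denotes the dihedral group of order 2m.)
Dimensions: 1, 1, 2

Why: There are 3 irreducibles (= number of conjugacy classes). Their dimensions d_i satisfy sum d_i^2 = |G| = 6: 1 + 1 + 4 = 6.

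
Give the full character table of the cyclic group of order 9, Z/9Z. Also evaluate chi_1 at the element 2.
Character table of Z/9Z (irreps indexed chi_0,...,chi_8 with chi_k(m) = zeta_9^(k*m), zeta_9 = exp(2*pi*i/9)):
  irrep \ class  {0} (size 1)  {1} (size 1)    {2} (size 1)    {3} (size 1)    {4} (size 1)    {5} (size 1)    {6} (size 1)    {7} (size 1)    {8} (size 1)  
  chi_0          1             1               1               1               1               1               1               1               1             
  chi_1          1             exp(2*I*pi/9)   exp(4*I*pi/9)   exp(2*I*pi/3)   exp(8*I*pi/9)   exp(-8*I*pi/9)  exp(-2*I*pi/3)  exp(-4*I*pi/9)  exp(-2*I*pi/9)
  chi_2          1             exp(4*I*pi/9)   exp(8*I*pi/9)   exp(-2*I*pi/3)  exp(-2*I*pi/9)  exp(2*I*pi/9)   exp(2*I*pi/3)   exp(-8*I*pi/9)  exp(-4*I*pi/9)
  chi_3          1             exp(2*I*pi/3)   exp(-2*I*pi/3)  1               exp(2*I*pi/3)   exp(-2*I*pi/3)  1               exp(2*I*pi/3)   exp(-2*I*pi/3)
  chi_4          1             exp(8*I*pi/9)   exp(-2*I*pi/9)  exp(2*I*pi/3)   exp(-4*I*pi/9)  exp(4*I*pi/9)   exp(-2*I*pi/3)  exp(2*I*pi/9)   exp(-8*I*pi/9)
  chi_5          1             exp(-8*I*pi/9)  exp(2*I*pi/9)   exp(-2*I*pi/3)  exp(4*I*pi/9)   exp(-4*I*pi/9)  exp(2*I*pi/3)   exp(-2*I*pi/9)  exp(8*I*pi/9) 
  chi_6          1             exp(-2*I*pi/3)  exp(2*I*pi/3)   1               exp(-2*I*pi/3)  exp(2*I*pi/3)   1               exp(-2*I*pi/3)  exp(2*I*pi/3) 
  chi_7          1             exp(-4*I*pi/9)  exp(-8*I*pi/9)  exp(2*I*pi/3)   exp(2*I*pi/9)   exp(-2*I*pi/9)  exp(-2*I*pi/3)  exp(8*I*pi/9)   exp(4*I*pi/9) 
  chi_8          1             exp(-2*I*pi/9)  exp(-4*I*pi/9)  exp(-2*I*pi/3)  exp(-8*I*pi/9)  exp(8*I*pi/9)   exp(2*I*pi/3)   exp(4*I*pi/9)   exp(2*I*pi/9) 

Spot check: chi_1(2) = zeta_9^(1*2) = zeta_9^2 = exp(4*I*pi/9).

Reasoning: Z/9Z is abelian, so all 9 irreducible complex representations are 1-dimensional. They are given by chi_k(m) = zeta_9^(k*m) for k = 0,...,8. Row orthogonality: sum_m chi_k(m) conj(chi_l(m)) = 9 * [k = l].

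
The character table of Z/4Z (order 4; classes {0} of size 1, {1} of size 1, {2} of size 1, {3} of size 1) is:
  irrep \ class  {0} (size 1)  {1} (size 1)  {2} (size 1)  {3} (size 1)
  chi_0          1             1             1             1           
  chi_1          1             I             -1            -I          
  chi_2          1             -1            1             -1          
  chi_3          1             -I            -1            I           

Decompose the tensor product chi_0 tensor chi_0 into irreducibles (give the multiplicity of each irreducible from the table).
chi_0 tensor chi_0 = chi_0 (all other irreducibles have multiplicity 0).

Derivation: The character of a tensor product is the pointwise product (chi_0 * chi_0)(C) = chi_0(C) * chi_0(C):
  {0}: (1)*(1), {1}: (1)*(1), {2}: (1)*(1), {3}: (1)*(1)
so (chi_0 * chi_0) takes values
  {0} -> 1, {1} -> 1, {2} -> 1, {3} -> 1.
Now take the inner product of this character with each irreducible chi from the table, <chi_0*chi_0, chi> = (1/4) sum_C |C| (chi_0*chi_0)(C) conj(chi(C)):
  <chi_0*chi_0, chi_0> = (1/4)[1*(1)*conj(1) + 1*(1)*conj(1) + 1*(1)*conj(1) + 1*(1)*conj(1)]
      = (1/4)[(1) + (1) + (1) + (1)] = 4/4 = 1
  <chi_0*chi_0, chi_1> = (1/4)[1*(1)*conj(1) + 1*(1)*conj(I) + 1*(1)*conj(-1) + 1*(1)*conj(-I)]
      = (1/4)[(1) + (-I) + (-1) + (I)] = 0/4 = 0
  <chi_0*chi_0, chi_2> = (1/4)[1*(1)*conj(1) + 1*(1)*conj(-1) + 1*(1)*conj(1) + 1*(1)*conj(-1)]
      = (1/4)[(1) + (-1) + (1) + (-1)] = 0/4 = 0
  <chi_0*chi_0, chi_3> = (1/4)[1*(1)*conj(1) + 1*(1)*conj(-I) + 1*(1)*conj(-1) + 1*(1)*conj(I)]
      = (1/4)[(1) + (I) + (-1) + (-I)] = 0/4 = 0
(Exp terms are combined using exp(i*s)*conj(exp(i*t)) = exp(i*(s-t)), and sums of them are collapsed using the identity that for every m > 1 the m distinct m-th roots of unity sum to 0, e.g. 1 + exp(2*I*pi/3) + exp(-2*I*pi/3) = 0.)
Hence the multiplicities are chi_0: 1. Dimension check: dim(chi_0)*dim(chi_0) = 1*1 = 1 and sum (mult * dim) = 1*1 = 1.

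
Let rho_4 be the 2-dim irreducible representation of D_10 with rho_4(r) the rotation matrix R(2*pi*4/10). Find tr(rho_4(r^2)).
chi_{rho_4}(r^2) = 2*cos(2*pi*4*2/10) = -1/2 + sqrt(5)/2

Explanation: rho_4(r^2) is rotation by angle 2*pi*4*2/10, whose trace is 2*cos(2*pi*4*2/10) = -1/2 + sqrt(5)/2.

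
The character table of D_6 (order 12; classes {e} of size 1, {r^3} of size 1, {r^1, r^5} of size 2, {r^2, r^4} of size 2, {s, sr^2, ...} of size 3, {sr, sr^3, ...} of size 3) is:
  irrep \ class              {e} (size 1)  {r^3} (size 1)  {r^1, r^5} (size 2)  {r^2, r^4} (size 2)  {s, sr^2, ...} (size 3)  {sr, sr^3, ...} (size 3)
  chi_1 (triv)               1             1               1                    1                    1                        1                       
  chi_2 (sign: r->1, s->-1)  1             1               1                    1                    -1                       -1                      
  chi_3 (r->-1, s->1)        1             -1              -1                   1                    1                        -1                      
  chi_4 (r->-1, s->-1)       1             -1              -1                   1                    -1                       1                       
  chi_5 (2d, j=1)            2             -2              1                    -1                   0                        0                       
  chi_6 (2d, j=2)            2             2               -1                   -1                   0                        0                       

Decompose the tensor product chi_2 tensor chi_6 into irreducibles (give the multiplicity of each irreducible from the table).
chi_2 tensor chi_6 = chi_6 (all other irreducibles have multiplicity 0).

Argument: The character of a tensor product is the pointwise product (chi_2 * chi_6)(C) = chi_2(C) * chi_6(C):
  {e}: (1)*(2), {r^3}: (1)*(2), {r^1, r^5}: (1)*(-1), {r^2, r^4}: (1)*(-1), {s, sr^2, ...}: (-1)*(0), {sr, sr^3, ...}: (-1)*(0)
so (chi_2 * chi_6) takes values
  {e} -> 2, {r^3} -> 2, {r^1, r^5} -> -1, {r^2, r^4} -> -1, {s, sr^2, ...} -> 0, {sr, sr^3, ...} -> 0.
Now take the inner product of this character with each irreducible chi from the table, <chi_2*chi_6, chi> = (1/12) sum_C |C| (chi_2*chi_6)(C) conj(chi(C)):
  <chi_2*chi_6, chi_1> = (1/12)[1*(2)*conj(1) + 1*(2)*conj(1) + 2*(-1)*conj(1) + 2*(-1)*conj(1) + 3*(0)*conj(1) + 3*(0)*conj(1)]
      = (1/12)[(2) + (2) + (-2) + (-2) + (0) + (0)] = 0/12 = 0
  <chi_2*chi_6, chi_2> = (1/12)[1*(2)*conj(1) + 1*(2)*conj(1) + 2*(-1)*conj(1) + 2*(-1)*conj(1) + 3*(0)*conj(-1) + 3*(0)*conj(-1)]
      = (1/12)[(2) + (2) + (-2) + (-2) + (0) + (0)] = 0/12 = 0
  <chi_2*chi_6, chi_3> = (1/12)[1*(2)*conj(1) + 1*(2)*conj(-1) + 2*(-1)*conj(-1) + 2*(-1)*conj(1) + 3*(0)*conj(1) + 3*(0)*conj(-1)]
      = (1/12)[(2) + (-2) + (2) + (-2) + (0) + (0)] = 0/12 = 0
  <chi_2*chi_6, chi_4> = (1/12)[1*(2)*conj(1) + 1*(2)*conj(-1) + 2*(-1)*conj(-1) + 2*(-1)*conj(1) + 3*(0)*conj(-1) + 3*(0)*conj(1)]
      = (1/12)[(2) + (-2) + (2) + (-2) + (0) + (0)] = 0/12 = 0
  <chi_2*chi_6, chi_5> = (1/12)[1*(2)*conj(2) + 1*(2)*conj(-2) + 2*(-1)*conj(1) + 2*(-1)*conj(-1) + 3*(0)*conj(0) + 3*(0)*conj(0)]
      = (1/12)[(4) + (-4) + (-2) + (2) + (0) + (0)] = 0/12 = 0
  <chi_2*chi_6, chi_6> = (1/12)[1*(2)*conj(2) + 1*(2)*conj(2) + 2*(-1)*conj(-1) + 2*(-1)*conj(-1) + 3*(0)*conj(0) + 3*(0)*conj(0)]
      = (1/12)[(4) + (4) + (2) + (2) + (0) + (0)] = 12/12 = 1
Hence the multiplicities are chi_6: 1. Dimension check: dim(chi_2)*dim(chi_6) = 1*2 = 2 and sum (mult * dim) = 1*2 = 2.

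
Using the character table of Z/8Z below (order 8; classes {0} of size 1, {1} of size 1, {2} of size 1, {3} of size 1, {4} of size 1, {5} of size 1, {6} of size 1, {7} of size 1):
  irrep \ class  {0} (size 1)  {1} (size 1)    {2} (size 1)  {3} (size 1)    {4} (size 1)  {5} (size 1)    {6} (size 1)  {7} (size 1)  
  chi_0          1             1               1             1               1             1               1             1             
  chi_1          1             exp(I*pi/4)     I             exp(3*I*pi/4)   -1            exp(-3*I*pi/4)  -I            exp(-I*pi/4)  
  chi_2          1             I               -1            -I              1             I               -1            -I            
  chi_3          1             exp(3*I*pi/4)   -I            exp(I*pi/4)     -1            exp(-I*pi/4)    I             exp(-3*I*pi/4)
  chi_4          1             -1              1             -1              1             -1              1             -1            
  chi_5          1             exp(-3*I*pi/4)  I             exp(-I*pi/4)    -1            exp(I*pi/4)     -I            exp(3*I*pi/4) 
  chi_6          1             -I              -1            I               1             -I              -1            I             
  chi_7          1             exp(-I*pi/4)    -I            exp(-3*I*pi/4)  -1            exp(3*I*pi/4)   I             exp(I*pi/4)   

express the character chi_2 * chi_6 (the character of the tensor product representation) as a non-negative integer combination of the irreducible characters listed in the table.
chi_2 tensor chi_6 = chi_0 (all other irreducibles have multiplicity 0).

Solution. The character of a tensor product is the pointwise product (chi_2 * chi_6)(C) = chi_2(C) * chi_6(C):
  {0}: (1)*(1), {1}: (I)*(-I), {2}: (-1)*(-1), {3}: (-I)*(I), {4}: (1)*(1), {5}: (I)*(-I), {6}: (-1)*(-1), {7}: (-I)*(I)
so (chi_2 * chi_6) takes values
  {0} -> 1, {1} -> 1, {2} -> 1, {3} -> 1, {4} -> 1, {5} -> 1, {6} -> 1, {7} -> 1.
Now take the inner product of this character with each irreducible chi from the table, <chi_2*chi_6, chi> = (1/8) sum_C |C| (chi_2*chi_6)(C) conj(chi(C)):
  <chi_2*chi_6, chi_0> = (1/8)[1*(1)*conj(1) + 1*(1)*conj(1) + 1*(1)*conj(1) + 1*(1)*conj(1) + 1*(1)*conj(1) + 1*(1)*conj(1) + 1*(1)*conj(1) + 1*(1)*conj(1)]
      = (1/8)[(1) + (1) + (1) + (1) + (1) + (1) + (1) + (1)] = 8/8 = 1
  <chi_2*chi_6, chi_1> = (1/8)[1*(1)*conj(1) + 1*(1)*conj(exp(I*pi/4)) + 1*(1)*conj(I) + 1*(1)*conj(exp(3*I*pi/4)) + 1*(1)*conj(-1) + 1*(1)*conj(exp(-3*I*pi/4)) + 1*(1)*conj(-I) + 1*(1)*conj(exp(-I*pi/4))]
      = (1/8)[(1) + (exp(-I*pi/4)) + (-I) + (exp(-3*I*pi/4)) + (-1) + (exp(3*I*pi/4)) + (I) + (exp(I*pi/4))] = 0/8 = 0
  <chi_2*chi_6, chi_2> = (1/8)[1*(1)*conj(1) + 1*(1)*conj(I) + 1*(1)*conj(-1) + 1*(1)*conj(-I) + 1*(1)*conj(1) + 1*(1)*conj(I) + 1*(1)*conj(-1) + 1*(1)*conj(-I)]
      = (1/8)[(1) + (-I) + (-1) + (I) + (1) + (-I) + (-1) + (I)] = 0/8 = 0
  <chi_2*chi_6, chi_3> = (1/8)[1*(1)*conj(1) + 1*(1)*conj(exp(3*I*pi/4)) + 1*(1)*conj(-I) + 1*(1)*conj(exp(I*pi/4)) + 1*(1)*conj(-1) + 1*(1)*conj(exp(-I*pi/4)) + 1*(1)*conj(I) + 1*(1)*conj(exp(-3*I*pi/4))]
      = (1/8)[(1) + (exp(-3*I*pi/4)) + (I) + (exp(-I*pi/4)) + (-1) + (exp(I*pi/4)) + (-I) + (exp(3*I*pi/4))] = 0/8 = 0
  <chi_2*chi_6, chi_4> = (1/8)[1*(1)*conj(1) + 1*(1)*conj(-1) + 1*(1)*conj(1) + 1*(1)*conj(-1) + 1*(1)*conj(1) + 1*(1)*conj(-1) + 1*(1)*conj(1) + 1*(1)*conj(-1)]
      = (1/8)[(1) + (-1) + (1) + (-1) + (1) + (-1) + (1) + (-1)] = 0/8 = 0
  <chi_2*chi_6, chi_5> = (1/8)[1*(1)*conj(1) + 1*(1)*conj(exp(-3*I*pi/4)) + 1*(1)*conj(I) + 1*(1)*conj(exp(-I*pi/4)) + 1*(1)*conj(-1) + 1*(1)*conj(exp(I*pi/4)) + 1*(1)*conj(-I) + 1*(1)*conj(exp(3*I*pi/4))]
      = (1/8)[(1) + (exp(3*I*pi/4)) + (-I) + (exp(I*pi/4)) + (-1) + (exp(-I*pi/4)) + (I) + (exp(-3*I*pi/4))] = 0/8 = 0
  <chi_2*chi_6, chi_6> = (1/8)[1*(1)*conj(1) + 1*(1)*conj(-I) + 1*(1)*conj(-1) + 1*(1)*conj(I) + 1*(1)*conj(1) + 1*(1)*conj(-I) + 1*(1)*conj(-1) + 1*(1)*conj(I)]
      = (1/8)[(1) + (I) + (-1) + (-I) + (1) + (I) + (-1) + (-I)] = 0/8 = 0
  <chi_2*chi_6, chi_7> = (1/8)[1*(1)*conj(1) + 1*(1)*conj(exp(-I*pi/4)) + 1*(1)*conj(-I) + 1*(1)*conj(exp(-3*I*pi/4)) + 1*(1)*conj(-1) + 1*(1)*conj(exp(3*I*pi/4)) + 1*(1)*conj(I) + 1*(1)*conj(exp(I*pi/4))]
      = (1/8)[(1) + (exp(I*pi/4)) + (I) + (exp(3*I*pi/4)) + (-1) + (exp(-3*I*pi/4)) + (-I) + (exp(-I*pi/4))] = 0/8 = 0
(Exp terms are combined using exp(i*s)*conj(exp(i*t)) = exp(i*(s-t)), and sums of them are collapsed using the identity that for every m > 1 the m distinct m-th roots of unity sum to 0, e.g. 1 + exp(2*I*pi/3) + exp(-2*I*pi/3) = 0.)
Hence the multiplicities are chi_0: 1. Dimension check: dim(chi_2)*dim(chi_6) = 1*1 = 1 and sum (mult * dim) = 1*1 = 1.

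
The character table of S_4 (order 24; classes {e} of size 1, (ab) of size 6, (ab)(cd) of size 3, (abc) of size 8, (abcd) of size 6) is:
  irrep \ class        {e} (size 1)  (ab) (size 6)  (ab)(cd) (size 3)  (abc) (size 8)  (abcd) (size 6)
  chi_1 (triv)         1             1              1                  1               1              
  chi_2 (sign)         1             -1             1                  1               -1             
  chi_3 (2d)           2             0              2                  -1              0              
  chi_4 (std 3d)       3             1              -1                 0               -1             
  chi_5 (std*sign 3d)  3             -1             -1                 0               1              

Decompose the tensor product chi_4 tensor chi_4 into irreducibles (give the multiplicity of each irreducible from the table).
chi_4 tensor chi_4 = chi_1 + chi_3 + chi_4 + chi_5 (all other irreducibles have multiplicity 0).

Solution. The character of a tensor product is the pointwise product (chi_4 * chi_4)(C) = chi_4(C) * chi_4(C):
  {e}: (3)*(3), (ab): (1)*(1), (ab)(cd): (-1)*(-1), (abc): (0)*(0), (abcd): (-1)*(-1)
so (chi_4 * chi_4) takes values
  {e} -> 9, (ab) -> 1, (ab)(cd) -> 1, (abc) -> 0, (abcd) -> 1.
Now take the inner product of this character with each irreducible chi from the table, <chi_4*chi_4, chi> = (1/24) sum_C |C| (chi_4*chi_4)(C) conj(chi(C)):
  <chi_4*chi_4, chi_1> = (1/24)[1*(9)*conj(1) + 6*(1)*conj(1) + 3*(1)*conj(1) + 8*(0)*conj(1) + 6*(1)*conj(1)]
      = (1/24)[(9) + (6) + (3) + (0) + (6)] = 24/24 = 1
  <chi_4*chi_4, chi_2> = (1/24)[1*(9)*conj(1) + 6*(1)*conj(-1) + 3*(1)*conj(1) + 8*(0)*conj(1) + 6*(1)*conj(-1)]
      = (1/24)[(9) + (-6) + (3) + (0) + (-6)] = 0/24 = 0
  <chi_4*chi_4, chi_3> = (1/24)[1*(9)*conj(2) + 6*(1)*conj(0) + 3*(1)*conj(2) + 8*(0)*conj(-1) + 6*(1)*conj(0)]
      = (1/24)[(18) + (0) + (6) + (0) + (0)] = 24/24 = 1
  <chi_4*chi_4, chi_4> = (1/24)[1*(9)*conj(3) + 6*(1)*conj(1) + 3*(1)*conj(-1) + 8*(0)*conj(0) + 6*(1)*conj(-1)]
      = (1/24)[(27) + (6) + (-3) + (0) + (-6)] = 24/24 = 1
  <chi_4*chi_4, chi_5> = (1/24)[1*(9)*conj(3) + 6*(1)*conj(-1) + 3*(1)*conj(-1) + 8*(0)*conj(0) + 6*(1)*conj(1)]
      = (1/24)[(27) + (-6) + (-3) + (0) + (6)] = 24/24 = 1
Hence the multiplicities are chi_1: 1, chi_3: 1, chi_4: 1, chi_5: 1. Dimension check: dim(chi_4)*dim(chi_4) = 3*3 = 9 and sum (mult * dim) = 1*1 + 1*2 + 1*3 + 1*3 = 9.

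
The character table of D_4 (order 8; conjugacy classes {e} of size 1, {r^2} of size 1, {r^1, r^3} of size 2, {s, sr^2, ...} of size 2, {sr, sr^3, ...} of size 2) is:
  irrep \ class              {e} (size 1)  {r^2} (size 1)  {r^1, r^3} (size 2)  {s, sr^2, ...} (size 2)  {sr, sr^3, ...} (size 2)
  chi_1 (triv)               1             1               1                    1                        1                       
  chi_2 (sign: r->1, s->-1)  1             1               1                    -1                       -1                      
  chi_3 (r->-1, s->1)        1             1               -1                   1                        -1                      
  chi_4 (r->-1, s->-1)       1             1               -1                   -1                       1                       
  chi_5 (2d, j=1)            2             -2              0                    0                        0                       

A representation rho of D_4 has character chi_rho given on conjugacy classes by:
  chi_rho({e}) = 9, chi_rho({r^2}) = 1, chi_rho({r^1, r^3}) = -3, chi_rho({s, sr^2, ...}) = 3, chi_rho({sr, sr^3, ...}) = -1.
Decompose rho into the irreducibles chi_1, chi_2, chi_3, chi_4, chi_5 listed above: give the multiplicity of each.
Multiplicities: chi_1: 1, chi_2: 0, chi_3: 3, chi_4: 1, chi_5: 2.

Details: Use <chi_rho, chi> = (1/|G|) sum_C |C| * chi_rho(C) * conj(chi(C)) with |G| = 8 for each irreducible chi in the table:
  <chi_rho, chi_1> = (1/8)[1*(9)*conj(1) + 1*(1)*conj(1) + 2*(-3)*conj(1) + 2*(3)*conj(1) + 2*(-1)*conj(1)]
      = (1/8)[(9) + (1) + (-6) + (6) + (-2)] = 8/8 = 1
  <chi_rho, chi_2> = (1/8)[1*(9)*conj(1) + 1*(1)*conj(1) + 2*(-3)*conj(1) + 2*(3)*conj(-1) + 2*(-1)*conj(-1)]
      = (1/8)[(9) + (1) + (-6) + (-6) + (2)] = 0/8 = 0
  <chi_rho, chi_3> = (1/8)[1*(9)*conj(1) + 1*(1)*conj(1) + 2*(-3)*conj(-1) + 2*(3)*conj(1) + 2*(-1)*conj(-1)]
      = (1/8)[(9) + (1) + (6) + (6) + (2)] = 24/8 = 3
  <chi_rho, chi_4> = (1/8)[1*(9)*conj(1) + 1*(1)*conj(1) + 2*(-3)*conj(-1) + 2*(3)*conj(-1) + 2*(-1)*conj(1)]
      = (1/8)[(9) + (1) + (6) + (-6) + (-2)] = 8/8 = 1
  <chi_rho, chi_5> = (1/8)[1*(9)*conj(2) + 1*(1)*conj(-2) + 2*(-3)*conj(0) + 2*(3)*conj(0) + 2*(-1)*conj(0)]
      = (1/8)[(18) + (-2) + (0) + (0) + (0)] = 16/8 = 2
Dimension check: dim(rho) = sum (mult * dim) = 1*1 + 0*1 + 3*1 + 1*1 + 2*2 = 9 = chi_rho(e) = 9.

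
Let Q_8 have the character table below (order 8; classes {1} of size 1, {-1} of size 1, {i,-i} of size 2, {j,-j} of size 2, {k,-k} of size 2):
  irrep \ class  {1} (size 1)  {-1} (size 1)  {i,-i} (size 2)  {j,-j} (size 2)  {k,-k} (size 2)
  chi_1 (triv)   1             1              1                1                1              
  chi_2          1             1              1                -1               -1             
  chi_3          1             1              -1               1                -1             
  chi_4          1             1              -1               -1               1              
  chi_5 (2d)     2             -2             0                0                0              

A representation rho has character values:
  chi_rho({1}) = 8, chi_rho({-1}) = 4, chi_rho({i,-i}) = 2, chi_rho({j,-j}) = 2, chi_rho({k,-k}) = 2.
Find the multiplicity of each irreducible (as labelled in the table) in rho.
Multiplicities: chi_1: 3, chi_2: 1, chi_3: 1, chi_4: 1, chi_5: 1.

Solution. Use <chi_rho, chi> = (1/|G|) sum_C |C| * chi_rho(C) * conj(chi(C)) with |G| = 8 for each irreducible chi in the table:
  <chi_rho, chi_1> = (1/8)[1*(8)*conj(1) + 1*(4)*conj(1) + 2*(2)*conj(1) + 2*(2)*conj(1) + 2*(2)*conj(1)]
      = (1/8)[(8) + (4) + (4) + (4) + (4)] = 24/8 = 3
  <chi_rho, chi_2> = (1/8)[1*(8)*conj(1) + 1*(4)*conj(1) + 2*(2)*conj(1) + 2*(2)*conj(-1) + 2*(2)*conj(-1)]
      = (1/8)[(8) + (4) + (4) + (-4) + (-4)] = 8/8 = 1
  <chi_rho, chi_3> = (1/8)[1*(8)*conj(1) + 1*(4)*conj(1) + 2*(2)*conj(-1) + 2*(2)*conj(1) + 2*(2)*conj(-1)]
      = (1/8)[(8) + (4) + (-4) + (4) + (-4)] = 8/8 = 1
  <chi_rho, chi_4> = (1/8)[1*(8)*conj(1) + 1*(4)*conj(1) + 2*(2)*conj(-1) + 2*(2)*conj(-1) + 2*(2)*conj(1)]
      = (1/8)[(8) + (4) + (-4) + (-4) + (4)] = 8/8 = 1
  <chi_rho, chi_5> = (1/8)[1*(8)*conj(2) + 1*(4)*conj(-2) + 2*(2)*conj(0) + 2*(2)*conj(0) + 2*(2)*conj(0)]
      = (1/8)[(16) + (-8) + (0) + (0) + (0)] = 8/8 = 1
Dimension check: dim(rho) = sum (mult * dim) = 3*1 + 1*1 + 1*1 + 1*1 + 1*2 = 8 = chi_rho(e) = 8.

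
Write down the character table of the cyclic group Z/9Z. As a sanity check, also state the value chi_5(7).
Character table of Z/9Z (irreps indexed chi_0,...,chi_8 with chi_k(m) = zeta_9^(k*m), zeta_9 = exp(2*pi*i/9)):
  irrep \ class  {0} (size 1)  {1} (size 1)    {2} (size 1)    {3} (size 1)    {4} (size 1)    {5} (size 1)    {6} (size 1)    {7} (size 1)    {8} (size 1)  
  chi_0          1             1               1               1               1               1               1               1               1             
  chi_1          1             exp(2*I*pi/9)   exp(4*I*pi/9)   exp(2*I*pi/3)   exp(8*I*pi/9)   exp(-8*I*pi/9)  exp(-2*I*pi/3)  exp(-4*I*pi/9)  exp(-2*I*pi/9)
  chi_2          1             exp(4*I*pi/9)   exp(8*I*pi/9)   exp(-2*I*pi/3)  exp(-2*I*pi/9)  exp(2*I*pi/9)   exp(2*I*pi/3)   exp(-8*I*pi/9)  exp(-4*I*pi/9)
  chi_3          1             exp(2*I*pi/3)   exp(-2*I*pi/3)  1               exp(2*I*pi/3)   exp(-2*I*pi/3)  1               exp(2*I*pi/3)   exp(-2*I*pi/3)
  chi_4          1             exp(8*I*pi/9)   exp(-2*I*pi/9)  exp(2*I*pi/3)   exp(-4*I*pi/9)  exp(4*I*pi/9)   exp(-2*I*pi/3)  exp(2*I*pi/9)   exp(-8*I*pi/9)
  chi_5          1             exp(-8*I*pi/9)  exp(2*I*pi/9)   exp(-2*I*pi/3)  exp(4*I*pi/9)   exp(-4*I*pi/9)  exp(2*I*pi/3)   exp(-2*I*pi/9)  exp(8*I*pi/9) 
  chi_6          1             exp(-2*I*pi/3)  exp(2*I*pi/3)   1               exp(-2*I*pi/3)  exp(2*I*pi/3)   1               exp(-2*I*pi/3)  exp(2*I*pi/3) 
  chi_7          1             exp(-4*I*pi/9)  exp(-8*I*pi/9)  exp(2*I*pi/3)   exp(2*I*pi/9)   exp(-2*I*pi/9)  exp(-2*I*pi/3)  exp(8*I*pi/9)   exp(4*I*pi/9) 
  chi_8          1             exp(-2*I*pi/9)  exp(-4*I*pi/9)  exp(-2*I*pi/3)  exp(-8*I*pi/9)  exp(8*I*pi/9)   exp(2*I*pi/3)   exp(4*I*pi/9)   exp(2*I*pi/9) 

Spot check: chi_5(7) = zeta_9^(5*7) = zeta_9^35 = exp(-2*I*pi/9).

Reasoning: Z/9Z is abelian, so all 9 irreducible complex representations are 1-dimensional. They are given by chi_k(m) = zeta_9^(k*m) for k = 0,...,8. Row orthogonality: sum_m chi_k(m) conj(chi_l(m)) = 9 * [k = l].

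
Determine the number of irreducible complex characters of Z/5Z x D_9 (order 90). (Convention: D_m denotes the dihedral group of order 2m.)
30

Derivation: The number of irreducible complex representations of a finite group equals its number of conjugacy classes. For a direct product, #classes(G x H) = #classes(G) * #classes(H). Z/5Z has 5 classes (abelian), D_9 has 6 classes, so 5 * 6 = 30, so Z/5Z x D_9 (order 90) has exactly 30 irreducible complex representations.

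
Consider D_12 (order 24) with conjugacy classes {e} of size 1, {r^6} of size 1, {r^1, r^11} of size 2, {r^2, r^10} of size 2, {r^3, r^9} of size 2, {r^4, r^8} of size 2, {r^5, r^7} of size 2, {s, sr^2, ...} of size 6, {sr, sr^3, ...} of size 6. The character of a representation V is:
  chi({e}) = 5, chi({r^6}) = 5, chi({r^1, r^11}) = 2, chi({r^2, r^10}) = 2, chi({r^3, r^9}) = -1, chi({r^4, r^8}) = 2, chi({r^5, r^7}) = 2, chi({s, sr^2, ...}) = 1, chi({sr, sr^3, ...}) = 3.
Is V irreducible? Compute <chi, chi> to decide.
Not irreducible (reducible): <chi, chi> = 6 > 1.

Why: <chi, chi> = (1/|G|) sum_C |C| * |chi(C)|^2 = (1/24)[1*|5|^2 + 1*|5|^2 + 2*|2|^2 + 2*|2|^2 + 2*|-1|^2 + 2*|2|^2 + 2*|2|^2 + 6*|1|^2 + 6*|3|^2]
  = (1/24)[(25) + (25) + (8) + (8) + (2) + (8) + (8) + (6) + (54)] = 144/24 = 6.
A character is irreducible iff <chi, chi> = 1, so this representation is reducible.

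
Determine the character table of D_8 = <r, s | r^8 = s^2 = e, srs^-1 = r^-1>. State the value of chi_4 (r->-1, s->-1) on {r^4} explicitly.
Conjugacy classes: {e} of size 1, {r^4} of size 1, {r^1, r^7} of size 2, {r^2, r^6} of size 2, {r^3, r^5} of size 2, {s, sr^2, ...} of size 4, {sr, sr^3, ...} of size 4.
Character table:
  irrep \ class              {e} (size 1)  {r^4} (size 1)  {r^1, r^7} (size 2)  {r^2, r^6} (size 2)  {r^3, r^5} (size 2)  {s, sr^2, ...} (size 4)  {sr, sr^3, ...} (size 4)
  chi_1 (triv)               1             1               1                    1                    1                    1                        1                       
  chi_2 (sign: r->1, s->-1)  1             1               1                    1                    1                    -1                       -1                      
  chi_3 (r->-1, s->1)        1             1               -1                   1                    -1                   1                        -1                      
  chi_4 (r->-1, s->-1)       1             1               -1                   1                    -1                   -1                       1                       
  chi_5 (2d, j=1)            2             -2              sqrt(2)              0                    -sqrt(2)             0                        0                       
  chi_6 (2d, j=2)            2             2               0                    -2                   0                    0                        0                       
  chi_7 (2d, j=3)            2             -2              -sqrt(2)             0                    sqrt(2)              0                        0                       

Spot check: chi_4 (r->-1, s->-1) on {r^4} = 1.

Argument: D_8 has order 2*8 = 16 with 7 conjugacy classes, hence 7 irreducibles. Sum of squared dims 1 + 1 + 1 + 1 + 4 + 4 + 4 = 16 = |G|. Linear characters come from the abelianisation; the 2-dimensional irreps have character r^k -> 2*cos(2*pi*j*k/8), reflections -> 0.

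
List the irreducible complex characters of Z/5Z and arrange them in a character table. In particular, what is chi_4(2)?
Character table of Z/5Z (irreps indexed chi_0,...,chi_4 with chi_k(m) = zeta_5^(k*m), zeta_5 = exp(2*pi*i/5)):
  irrep \ class  {0} (size 1)  {1} (size 1)    {2} (size 1)    {3} (size 1)    {4} (size 1)  
  chi_0          1             1               1               1               1             
  chi_1          1             exp(2*I*pi/5)   exp(4*I*pi/5)   exp(-4*I*pi/5)  exp(-2*I*pi/5)
  chi_2          1             exp(4*I*pi/5)   exp(-2*I*pi/5)  exp(2*I*pi/5)   exp(-4*I*pi/5)
  chi_3          1             exp(-4*I*pi/5)  exp(2*I*pi/5)   exp(-2*I*pi/5)  exp(4*I*pi/5) 
  chi_4          1             exp(-2*I*pi/5)  exp(-4*I*pi/5)  exp(4*I*pi/5)   exp(2*I*pi/5) 

Spot check: chi_4(2) = zeta_5^(4*2) = zeta_5^8 = exp(-4*I*pi/5).

Argument: Z/5Z is abelian, so all 5 irreducible complex representations are 1-dimensional. They are given by chi_k(m) = zeta_5^(k*m) for k = 0,...,4. Row orthogonality: sum_m chi_k(m) conj(chi_l(m)) = 5 * [k = l].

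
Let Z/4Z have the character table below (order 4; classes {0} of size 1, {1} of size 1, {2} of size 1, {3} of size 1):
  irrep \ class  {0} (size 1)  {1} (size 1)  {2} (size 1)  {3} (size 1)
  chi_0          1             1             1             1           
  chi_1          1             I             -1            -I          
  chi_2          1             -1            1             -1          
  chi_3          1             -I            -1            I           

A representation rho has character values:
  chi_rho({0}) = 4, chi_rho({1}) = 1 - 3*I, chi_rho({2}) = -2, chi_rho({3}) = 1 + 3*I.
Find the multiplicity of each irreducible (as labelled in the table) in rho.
Multiplicities: chi_0: 1, chi_1: 0, chi_2: 0, chi_3: 3.

Solution. Use <chi_rho, chi> = (1/|G|) sum_C |C| * chi_rho(C) * conj(chi(C)) with |G| = 4 for each irreducible chi in the table:
  <chi_rho, chi_0> = (1/4)[1*(4)*conj(1) + 1*(1 - 3*I)*conj(1) + 1*(-2)*conj(1) + 1*(1 + 3*I)*conj(1)]
      = (1/4)[(4) + (1 - 3*I) + (-2) + (1 + 3*I)] = 4/4 = 1
  <chi_rho, chi_1> = (1/4)[1*(4)*conj(1) + 1*(1 - 3*I)*conj(I) + 1*(-2)*conj(-1) + 1*(1 + 3*I)*conj(-I)]
      = (1/4)[(4) + (-3 - I) + (2) + (-3 + I)] = 0/4 = 0
  <chi_rho, chi_2> = (1/4)[1*(4)*conj(1) + 1*(1 - 3*I)*conj(-1) + 1*(-2)*conj(1) + 1*(1 + 3*I)*conj(-1)]
      = (1/4)[(4) + (-1 + 3*I) + (-2) + (-1 - 3*I)] = 0/4 = 0
  <chi_rho, chi_3> = (1/4)[1*(4)*conj(1) + 1*(1 - 3*I)*conj(-I) + 1*(-2)*conj(-1) + 1*(1 + 3*I)*conj(I)]
      = (1/4)[(4) + (3 + I) + (2) + (3 - I)] = 12/4 = 3
(Exp terms are combined using exp(i*s)*conj(exp(i*t)) = exp(i*(s-t)), and sums of them are collapsed using the identity that for every m > 1 the m distinct m-th roots of unity sum to 0, e.g. 1 + exp(2*I*pi/3) + exp(-2*I*pi/3) = 0.)
Dimension check: dim(rho) = sum (mult * dim) = 1*1 + 0*1 + 0*1 + 3*1 = 4 = chi_rho(e) = 4.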